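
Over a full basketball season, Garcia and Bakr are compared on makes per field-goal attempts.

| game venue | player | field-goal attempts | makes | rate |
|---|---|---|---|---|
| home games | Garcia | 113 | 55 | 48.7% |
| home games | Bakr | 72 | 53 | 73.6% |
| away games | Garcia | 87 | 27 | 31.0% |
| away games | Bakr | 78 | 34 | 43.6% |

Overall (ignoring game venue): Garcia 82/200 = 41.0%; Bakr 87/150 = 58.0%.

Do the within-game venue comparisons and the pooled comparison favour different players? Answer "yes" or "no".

no

Within each game venue level (home games 48.7% vs 73.6%; away games 31.0% vs 43.6%), Bakr has the higher rate every time. Pooled: 41.0% vs 58.0% — Bakr has the higher rate overall. They agree.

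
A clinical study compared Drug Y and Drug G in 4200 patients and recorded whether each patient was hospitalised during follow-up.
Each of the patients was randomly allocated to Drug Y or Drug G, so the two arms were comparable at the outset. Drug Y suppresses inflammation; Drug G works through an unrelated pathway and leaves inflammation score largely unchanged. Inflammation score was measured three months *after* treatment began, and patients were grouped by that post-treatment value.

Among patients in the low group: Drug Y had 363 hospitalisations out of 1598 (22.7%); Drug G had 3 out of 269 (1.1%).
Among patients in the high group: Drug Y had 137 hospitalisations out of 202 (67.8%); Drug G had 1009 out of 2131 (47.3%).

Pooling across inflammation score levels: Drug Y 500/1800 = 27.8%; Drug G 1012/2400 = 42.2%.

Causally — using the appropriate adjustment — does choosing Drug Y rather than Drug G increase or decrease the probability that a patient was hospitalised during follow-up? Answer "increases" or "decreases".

Inflammation score here is a post-treatment variable shaped by the drug; conditioning on it would introduce bias rather than remove it. The overall comparison is the causal one.
Pooled: Drug Y 27.8% vs Drug G 42.2%; Drug Y is lower overall.

decreases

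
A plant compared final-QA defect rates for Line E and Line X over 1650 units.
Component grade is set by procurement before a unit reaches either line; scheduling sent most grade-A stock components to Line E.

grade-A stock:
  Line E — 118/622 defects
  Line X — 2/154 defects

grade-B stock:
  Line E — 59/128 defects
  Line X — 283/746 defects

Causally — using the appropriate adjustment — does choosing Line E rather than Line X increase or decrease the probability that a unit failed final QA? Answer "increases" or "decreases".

The imbalance in component grade arose from how units were allocated, not from anything the line did; and component grade independently affects the outcome. The pooled gap is confounded — condition on component grade.
Within each level — grade-A stock: 19.0% vs 1.3%; grade-B stock: 46.1% vs 37.9% — Line X is lower every time.

increases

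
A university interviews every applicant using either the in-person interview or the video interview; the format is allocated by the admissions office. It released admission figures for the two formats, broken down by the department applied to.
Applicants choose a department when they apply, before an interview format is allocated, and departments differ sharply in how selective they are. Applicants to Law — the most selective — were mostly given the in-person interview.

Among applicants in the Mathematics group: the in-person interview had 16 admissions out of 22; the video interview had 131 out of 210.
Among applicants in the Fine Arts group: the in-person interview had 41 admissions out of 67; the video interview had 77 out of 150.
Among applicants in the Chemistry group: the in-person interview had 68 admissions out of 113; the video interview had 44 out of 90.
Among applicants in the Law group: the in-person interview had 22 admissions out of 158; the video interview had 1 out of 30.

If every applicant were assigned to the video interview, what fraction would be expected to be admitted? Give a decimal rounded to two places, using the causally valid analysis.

Nothing the interview format does changes department; the imbalance is an allocation artefact. With department also predicting the outcome, the pooled figure is confounded, and the within-stratum comparison is the causal one.
Standardising the video interview to the population department mix: 0.276·131/210 + 0.258·77/150 + 0.242·44/90 + 0.224·1/30 = 0.431.

0.43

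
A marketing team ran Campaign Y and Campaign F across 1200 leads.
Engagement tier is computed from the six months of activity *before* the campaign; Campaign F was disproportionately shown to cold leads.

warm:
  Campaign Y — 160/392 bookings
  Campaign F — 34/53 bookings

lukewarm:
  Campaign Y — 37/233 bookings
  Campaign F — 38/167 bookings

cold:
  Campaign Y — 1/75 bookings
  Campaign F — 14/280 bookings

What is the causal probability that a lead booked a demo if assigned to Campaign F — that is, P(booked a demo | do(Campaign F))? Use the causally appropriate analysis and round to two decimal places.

0.33

Engagement tier is set before the campaign has any effect — it is not caused by the campaign — and it independently drives the outcome. That makes it a confounder, so the causal comparison is within engagement tier levels.
Standardising Campaign F to the population engagement tier mix: 0.371·34/53 + 0.333·38/167 + 0.296·14/280 = 0.329.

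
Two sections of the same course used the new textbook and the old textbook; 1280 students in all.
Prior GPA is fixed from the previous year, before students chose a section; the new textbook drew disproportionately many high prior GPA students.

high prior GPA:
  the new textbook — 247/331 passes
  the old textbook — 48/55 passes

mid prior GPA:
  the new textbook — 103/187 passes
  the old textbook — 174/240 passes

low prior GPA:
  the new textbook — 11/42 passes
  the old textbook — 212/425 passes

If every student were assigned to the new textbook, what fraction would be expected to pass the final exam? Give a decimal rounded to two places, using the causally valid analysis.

The stratified and pooled comparisons disagree (the old textbook wins within each prior GPA band; the new textbook wins overall), so the answer turns on the causal role of prior GPA band.
The imbalance in prior GPA band arose from how students were allocated, not from anything the teaching method did; and prior GPA band independently affects the outcome. The pooled gap is confounded — condition on prior GPA band.
Standardising the new textbook to the population prior GPA band mix: 0.302·247/331 + 0.334·103/187 + 0.365·11/42 = 0.504.

0.50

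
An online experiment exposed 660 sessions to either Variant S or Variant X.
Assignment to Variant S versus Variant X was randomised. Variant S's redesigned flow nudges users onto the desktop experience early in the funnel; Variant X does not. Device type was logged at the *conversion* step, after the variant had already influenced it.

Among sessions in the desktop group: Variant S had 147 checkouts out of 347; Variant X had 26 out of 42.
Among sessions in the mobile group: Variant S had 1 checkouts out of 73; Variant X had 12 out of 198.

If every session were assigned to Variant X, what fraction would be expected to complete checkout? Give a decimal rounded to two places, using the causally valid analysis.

0.16

Device type is downstream of the variant. One should not condition on a consequence of treatment, so the overall rates are the right comparison.
So P(outcome | do(Variant X)) is just the pooled rate for Variant X: 38/240 = 0.158.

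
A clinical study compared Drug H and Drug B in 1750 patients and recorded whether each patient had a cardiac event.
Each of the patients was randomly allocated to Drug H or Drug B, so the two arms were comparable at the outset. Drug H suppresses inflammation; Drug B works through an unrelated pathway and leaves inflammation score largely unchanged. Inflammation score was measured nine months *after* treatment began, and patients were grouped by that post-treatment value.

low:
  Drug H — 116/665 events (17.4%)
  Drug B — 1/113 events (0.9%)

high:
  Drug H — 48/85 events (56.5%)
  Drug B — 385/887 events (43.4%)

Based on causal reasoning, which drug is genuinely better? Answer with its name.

Drug H

Inflammation score lies on the pathway drug → inflammation score → outcome, so adjusting for it blocks the indirect effect. For the total causal effect of drug, use the unadjusted pooled rates.
Pooled: Drug H 21.9% vs Drug B 38.6%; Drug H is lower overall.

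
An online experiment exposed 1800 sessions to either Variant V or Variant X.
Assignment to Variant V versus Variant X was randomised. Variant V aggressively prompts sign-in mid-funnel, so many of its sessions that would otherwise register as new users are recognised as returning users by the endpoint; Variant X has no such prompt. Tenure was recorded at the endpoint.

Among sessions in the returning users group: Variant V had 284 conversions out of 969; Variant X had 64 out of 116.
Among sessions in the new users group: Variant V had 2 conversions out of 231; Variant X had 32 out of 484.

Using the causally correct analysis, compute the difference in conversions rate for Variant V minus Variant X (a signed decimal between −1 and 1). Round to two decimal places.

User tenure is recorded after the variant and is itself shifted by it — it sits on the causal path from variant to outcome. Conditioning on a mediator would strip out part of the effect we want; the pooled comparison gives the total causal effect.
The causal difference is the pooled difference: 0.238 − 0.160 = +0.078.

+0.08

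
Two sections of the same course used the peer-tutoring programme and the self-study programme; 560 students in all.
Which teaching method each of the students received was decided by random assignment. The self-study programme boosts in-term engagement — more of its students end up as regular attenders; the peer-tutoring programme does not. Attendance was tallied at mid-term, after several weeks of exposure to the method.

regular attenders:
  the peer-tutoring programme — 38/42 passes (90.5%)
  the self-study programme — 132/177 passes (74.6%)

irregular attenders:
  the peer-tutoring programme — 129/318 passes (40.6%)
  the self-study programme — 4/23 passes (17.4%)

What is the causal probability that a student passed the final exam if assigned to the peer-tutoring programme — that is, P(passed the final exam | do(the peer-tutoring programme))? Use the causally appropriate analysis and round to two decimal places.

0.46

The distribution of mid-term attendance is itself part of what the teaching method does — it is an intermediate outcome. Holding it fixed would remove that part of the effect; the total effect is the pooled difference.
So P(outcome | do(the peer-tutoring programme)) is just the pooled rate for the peer-tutoring programme: 167/360 = 0.464.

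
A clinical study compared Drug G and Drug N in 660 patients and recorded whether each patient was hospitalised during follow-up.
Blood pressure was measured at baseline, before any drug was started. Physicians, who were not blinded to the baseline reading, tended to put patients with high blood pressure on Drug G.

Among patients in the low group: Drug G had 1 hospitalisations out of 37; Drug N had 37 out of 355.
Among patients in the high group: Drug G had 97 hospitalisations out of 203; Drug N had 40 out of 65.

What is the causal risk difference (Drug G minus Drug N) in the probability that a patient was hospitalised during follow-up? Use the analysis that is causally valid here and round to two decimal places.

-0.10

Drug G is lower inside every blood pressure stratum but Drug N is lower in aggregate. Whether to stratify depends on how blood pressure relates to the drug.
Here blood pressure is a common cause — it drives both which drug a case falls under and the outcome. The crude comparison mixes populations; the stratum-specific rates are the causally relevant ones.
Adjusting over the population distribution of blood pressure: 0.594·(0.027−0.104) + 0.406·(0.478−0.615) = -0.102.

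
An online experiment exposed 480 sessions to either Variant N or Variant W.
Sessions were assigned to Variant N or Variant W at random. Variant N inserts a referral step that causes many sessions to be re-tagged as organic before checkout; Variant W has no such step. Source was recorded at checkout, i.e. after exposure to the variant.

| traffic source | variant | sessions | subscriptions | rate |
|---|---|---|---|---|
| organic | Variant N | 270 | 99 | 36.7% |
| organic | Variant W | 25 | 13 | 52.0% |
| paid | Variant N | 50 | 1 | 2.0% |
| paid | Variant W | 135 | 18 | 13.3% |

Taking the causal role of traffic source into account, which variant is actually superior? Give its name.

The stratified and pooled comparisons disagree (Variant W wins within each traffic source; Variant N wins overall), so the answer turns on the causal role of traffic source.
Stratifying would compare variants among sessions the variants themselves sorted into traffic source groups — a form of selection on an intermediate. The unconditioned pooled rates give the total causal effect.
Pooled: Variant N 31.2% vs Variant W 19.4%; Variant N is higher overall.

Variant N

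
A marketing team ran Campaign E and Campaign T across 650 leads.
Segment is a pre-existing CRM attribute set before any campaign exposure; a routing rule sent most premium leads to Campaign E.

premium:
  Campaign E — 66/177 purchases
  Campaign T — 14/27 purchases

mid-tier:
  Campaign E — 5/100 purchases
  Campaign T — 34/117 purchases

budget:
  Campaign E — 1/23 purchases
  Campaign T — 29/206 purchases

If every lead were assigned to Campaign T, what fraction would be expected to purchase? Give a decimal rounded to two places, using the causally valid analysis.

0.31

Since customer segment is a pre-existing factor (not a product of the campaign) and it affects the outcome on its own, it is a confounder. The stratified rates, not the pooled rate, identify the causal effect.
Standardising Campaign T to the population customer segment mix: 0.314·14/27 + 0.334·34/117 + 0.352·29/206 = 0.309.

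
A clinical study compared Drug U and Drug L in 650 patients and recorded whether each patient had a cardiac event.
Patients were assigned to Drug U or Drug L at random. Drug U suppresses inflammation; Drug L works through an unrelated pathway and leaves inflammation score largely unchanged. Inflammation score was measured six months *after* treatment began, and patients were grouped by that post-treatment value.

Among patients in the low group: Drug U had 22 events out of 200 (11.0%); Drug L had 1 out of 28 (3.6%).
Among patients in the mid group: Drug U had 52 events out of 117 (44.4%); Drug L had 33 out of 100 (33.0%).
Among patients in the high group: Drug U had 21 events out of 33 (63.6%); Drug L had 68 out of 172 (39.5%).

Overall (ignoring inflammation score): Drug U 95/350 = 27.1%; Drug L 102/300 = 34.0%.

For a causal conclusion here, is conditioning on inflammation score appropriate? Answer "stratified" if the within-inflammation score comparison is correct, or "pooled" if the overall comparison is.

pooled

Inflammation score is recorded after the drug and is itself shifted by it — it sits on the causal path from drug to outcome. Conditioning on a mediator would strip out part of the effect we want; the pooled comparison gives the total causal effect.
Pooled: Drug U 27.1% vs Drug L 34.0%; Drug U is lower overall.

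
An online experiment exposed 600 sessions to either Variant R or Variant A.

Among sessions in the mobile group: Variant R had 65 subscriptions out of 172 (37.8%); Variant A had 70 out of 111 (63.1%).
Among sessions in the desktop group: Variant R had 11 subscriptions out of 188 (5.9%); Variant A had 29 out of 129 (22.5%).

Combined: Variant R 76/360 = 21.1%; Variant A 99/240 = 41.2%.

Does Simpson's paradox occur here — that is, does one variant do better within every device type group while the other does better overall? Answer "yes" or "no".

Within each device type level (mobile 37.8% vs 63.1%; desktop 5.9% vs 22.5%), Variant A has the higher rate every time. Pooled: 21.1% vs 41.2% — Variant A has the higher rate overall. They agree.

no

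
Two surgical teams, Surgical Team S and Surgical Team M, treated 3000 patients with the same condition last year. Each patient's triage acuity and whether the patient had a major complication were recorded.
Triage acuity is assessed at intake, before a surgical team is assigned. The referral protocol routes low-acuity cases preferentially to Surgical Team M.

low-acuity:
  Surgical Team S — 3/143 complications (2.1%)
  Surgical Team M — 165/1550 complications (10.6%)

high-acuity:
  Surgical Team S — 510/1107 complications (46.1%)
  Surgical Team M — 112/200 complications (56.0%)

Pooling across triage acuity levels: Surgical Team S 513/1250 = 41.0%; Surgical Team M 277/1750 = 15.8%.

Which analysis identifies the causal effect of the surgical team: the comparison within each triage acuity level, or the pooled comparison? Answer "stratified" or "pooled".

stratified

Surgical Team S is lower inside every triage acuity stratum but Surgical Team M is lower in aggregate. Whether to stratify depends on how triage acuity relates to the surgical team.
Here triage acuity is a common cause — it drives both which surgical team a case falls under and the outcome. The crude comparison mixes populations; the stratum-specific rates are the causally relevant ones.
Within each level — low-acuity: 2.1% vs 10.6%; high-acuity: 46.1% vs 56.0% — Surgical Team S is lower every time.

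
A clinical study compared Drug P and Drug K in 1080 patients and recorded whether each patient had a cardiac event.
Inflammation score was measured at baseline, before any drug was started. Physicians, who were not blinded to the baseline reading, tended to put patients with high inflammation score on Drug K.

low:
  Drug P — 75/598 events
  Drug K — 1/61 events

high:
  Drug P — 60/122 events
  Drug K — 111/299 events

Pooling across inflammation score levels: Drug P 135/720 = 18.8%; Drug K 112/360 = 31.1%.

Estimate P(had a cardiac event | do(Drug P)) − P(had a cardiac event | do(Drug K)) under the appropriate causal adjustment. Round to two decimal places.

Within every inflammation score level Drug K has the lower rate, yet pooled Drug P does — Simpson's reversal.
Inflammation score is set before the drug has any effect — it is not caused by the drug — and it independently drives the outcome. That makes it a confounder, so the causal comparison is within inflammation score levels.
Adjusting over the population distribution of inflammation score: 0.610·(0.125−0.016) + 0.390·(0.492−0.371) = +0.114.

+0.11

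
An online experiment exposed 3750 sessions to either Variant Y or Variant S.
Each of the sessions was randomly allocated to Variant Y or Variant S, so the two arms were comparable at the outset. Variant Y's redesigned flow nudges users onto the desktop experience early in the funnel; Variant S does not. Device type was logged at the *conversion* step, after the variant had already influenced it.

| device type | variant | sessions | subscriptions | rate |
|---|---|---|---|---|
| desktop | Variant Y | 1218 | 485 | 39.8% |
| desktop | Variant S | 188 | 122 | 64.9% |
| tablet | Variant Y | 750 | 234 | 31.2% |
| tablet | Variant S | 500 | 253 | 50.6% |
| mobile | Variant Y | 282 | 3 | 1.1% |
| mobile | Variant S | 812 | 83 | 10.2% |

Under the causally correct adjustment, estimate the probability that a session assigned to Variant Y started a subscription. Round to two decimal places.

0.32

The device type-specific comparison favours Variant S throughout, but the pooled figures favour Variant Y. The question is whether to condition on device type.
Device type lies on the pathway variant → device type → outcome, so adjusting for it blocks the indirect effect. For the total causal effect of variant, use the unadjusted pooled rates.
So P(outcome | do(Variant Y)) is just the pooled rate for Variant Y: 722/2250 = 0.321.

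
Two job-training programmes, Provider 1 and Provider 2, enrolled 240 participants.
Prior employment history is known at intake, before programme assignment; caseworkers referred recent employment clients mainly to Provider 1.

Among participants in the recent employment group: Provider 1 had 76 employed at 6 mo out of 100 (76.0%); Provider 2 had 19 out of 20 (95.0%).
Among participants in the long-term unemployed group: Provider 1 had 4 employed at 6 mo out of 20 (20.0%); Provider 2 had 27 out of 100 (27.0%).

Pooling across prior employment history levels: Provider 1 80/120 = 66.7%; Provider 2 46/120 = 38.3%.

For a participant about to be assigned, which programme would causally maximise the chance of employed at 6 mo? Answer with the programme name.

The prior employment history-specific comparison favours Provider 2 throughout, but the pooled figures favour Provider 1. The question is whether to condition on prior employment history.
Prior employment history is set before the programme has any effect — it is not caused by the programme — and it independently drives the outcome. That makes it a confounder, so the causal comparison is within prior employment history levels.
Within each level — recent employment: 76.0% vs 95.0%; long-term unemployed: 20.0% vs 27.0% — Provider 2 is higher every time.

Provider 2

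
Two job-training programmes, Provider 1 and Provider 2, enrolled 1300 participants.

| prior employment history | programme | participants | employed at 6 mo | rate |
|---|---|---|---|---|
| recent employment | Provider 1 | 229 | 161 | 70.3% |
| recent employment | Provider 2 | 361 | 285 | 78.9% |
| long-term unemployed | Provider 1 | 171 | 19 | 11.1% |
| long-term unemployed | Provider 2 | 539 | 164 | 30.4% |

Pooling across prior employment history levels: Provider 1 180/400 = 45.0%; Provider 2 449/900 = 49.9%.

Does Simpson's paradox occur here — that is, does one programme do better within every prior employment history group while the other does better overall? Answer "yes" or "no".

Within each prior employment history level (recent employment 70.3% vs 78.9%; long-term unemployed 11.1% vs 30.4%), Provider 2 has the higher rate every time. Pooled: 45.0% vs 49.9% — Provider 2 has the higher rate overall. They agree.

no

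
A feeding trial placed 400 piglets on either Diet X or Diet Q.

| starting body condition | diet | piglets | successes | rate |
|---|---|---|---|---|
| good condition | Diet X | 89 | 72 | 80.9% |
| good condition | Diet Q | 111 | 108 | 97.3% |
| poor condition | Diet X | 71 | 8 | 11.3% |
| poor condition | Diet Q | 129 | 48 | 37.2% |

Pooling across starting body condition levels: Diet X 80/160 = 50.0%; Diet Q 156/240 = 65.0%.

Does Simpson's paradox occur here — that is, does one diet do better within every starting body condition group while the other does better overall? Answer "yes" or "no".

Within each starting body condition level (good condition 80.9% vs 97.3%; poor condition 11.3% vs 37.2%), Diet Q has the higher rate every time. Pooled: 50.0% vs 65.0% — Diet Q has the higher rate overall. They agree.

no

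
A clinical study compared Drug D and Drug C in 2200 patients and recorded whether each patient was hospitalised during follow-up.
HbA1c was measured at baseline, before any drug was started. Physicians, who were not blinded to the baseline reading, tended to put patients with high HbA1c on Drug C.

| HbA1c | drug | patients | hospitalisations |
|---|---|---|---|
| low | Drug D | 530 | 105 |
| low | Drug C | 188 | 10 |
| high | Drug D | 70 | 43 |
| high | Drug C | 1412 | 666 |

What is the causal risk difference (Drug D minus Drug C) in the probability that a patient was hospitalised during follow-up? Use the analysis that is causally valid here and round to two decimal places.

Here HbA1c is a common cause — it drives both which drug a case falls under and the outcome. The crude comparison mixes populations; the stratum-specific rates are the causally relevant ones.
Adjusting over the population distribution of HbA1c: 0.326·(0.198−0.053) + 0.674·(0.614−0.472) = +0.143.

+0.14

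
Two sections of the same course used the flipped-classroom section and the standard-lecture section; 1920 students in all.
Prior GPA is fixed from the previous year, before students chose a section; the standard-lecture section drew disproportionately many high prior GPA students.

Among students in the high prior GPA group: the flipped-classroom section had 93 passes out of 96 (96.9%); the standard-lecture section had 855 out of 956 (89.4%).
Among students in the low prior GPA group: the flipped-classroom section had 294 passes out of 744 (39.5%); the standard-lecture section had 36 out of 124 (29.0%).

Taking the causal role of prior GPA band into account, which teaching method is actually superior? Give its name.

Within every prior GPA band level the flipped-classroom section has the higher rate, yet pooled the standard-lecture section does — Simpson's reversal.
Since prior GPA band is a pre-existing factor (not a product of the teaching method) and it affects the outcome on its own, it is a confounder. The stratified rates, not the pooled rate, identify the causal effect.
Within each level — high prior GPA: 96.9% vs 89.4%; low prior GPA: 39.5% vs 29.0% — the flipped-classroom section is higher every time.

the flipped-classroom section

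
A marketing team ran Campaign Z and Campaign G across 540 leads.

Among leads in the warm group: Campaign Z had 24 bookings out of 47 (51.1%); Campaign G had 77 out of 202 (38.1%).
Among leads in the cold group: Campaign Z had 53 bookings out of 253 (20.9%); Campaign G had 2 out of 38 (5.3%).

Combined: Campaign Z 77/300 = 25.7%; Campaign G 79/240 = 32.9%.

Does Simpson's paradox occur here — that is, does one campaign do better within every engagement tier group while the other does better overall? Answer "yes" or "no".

Within each engagement tier level (warm 51.1% vs 38.1%; cold 20.9% vs 5.3%), Campaign Z has the higher rate every time. Pooled: 25.7% vs 32.9% — Campaign G has the higher rate overall. The two comparisons disagree.

yes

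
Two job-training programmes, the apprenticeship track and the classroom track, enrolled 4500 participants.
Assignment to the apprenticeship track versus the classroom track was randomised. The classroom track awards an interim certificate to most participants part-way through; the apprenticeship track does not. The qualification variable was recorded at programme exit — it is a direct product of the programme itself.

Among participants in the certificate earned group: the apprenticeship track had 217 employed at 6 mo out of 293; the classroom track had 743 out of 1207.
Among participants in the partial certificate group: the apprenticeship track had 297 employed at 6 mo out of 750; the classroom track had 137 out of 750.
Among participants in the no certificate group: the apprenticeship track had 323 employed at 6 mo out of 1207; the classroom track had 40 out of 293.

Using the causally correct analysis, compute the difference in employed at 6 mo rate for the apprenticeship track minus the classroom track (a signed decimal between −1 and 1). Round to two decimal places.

The stratified and pooled comparisons disagree (the apprenticeship track wins within each qualification attained during the programme; the classroom track wins overall), so the answer turns on the causal role of qualification attained during the programme.
Qualification attained during the programme is downstream of the programme. One should not condition on a consequence of treatment, so the overall rates are the right comparison.
The causal difference is the pooled difference: 0.372 − 0.409 = -0.037.

-0.04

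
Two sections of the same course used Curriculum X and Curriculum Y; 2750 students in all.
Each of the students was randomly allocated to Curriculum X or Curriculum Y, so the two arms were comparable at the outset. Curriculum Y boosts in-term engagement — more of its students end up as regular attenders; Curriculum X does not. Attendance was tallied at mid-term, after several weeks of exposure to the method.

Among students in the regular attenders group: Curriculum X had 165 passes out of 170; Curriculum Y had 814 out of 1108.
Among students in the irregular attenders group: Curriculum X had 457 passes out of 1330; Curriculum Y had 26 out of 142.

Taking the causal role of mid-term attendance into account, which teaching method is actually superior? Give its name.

Curriculum Y

Mid-term attendance here is a post-treatment variable shaped by the teaching method; conditioning on it would introduce bias rather than remove it. The overall comparison is the causal one.
Pooled: Curriculum X 41.5% vs Curriculum Y 67.2%; Curriculum Y is higher overall.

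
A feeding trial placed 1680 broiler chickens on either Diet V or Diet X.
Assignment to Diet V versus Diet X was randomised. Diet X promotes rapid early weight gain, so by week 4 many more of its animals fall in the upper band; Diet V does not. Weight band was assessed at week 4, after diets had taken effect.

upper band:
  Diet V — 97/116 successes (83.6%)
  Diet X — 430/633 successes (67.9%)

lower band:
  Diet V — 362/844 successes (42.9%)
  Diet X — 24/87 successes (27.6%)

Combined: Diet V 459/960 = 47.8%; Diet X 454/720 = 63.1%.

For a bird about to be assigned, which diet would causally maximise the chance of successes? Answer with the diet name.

Week-4 weight band here is a post-treatment variable shaped by the diet; conditioning on it would introduce bias rather than remove it. The overall comparison is the causal one.
Pooled: Diet V 47.8% vs Diet X 63.1%; Diet X is higher overall.

Diet X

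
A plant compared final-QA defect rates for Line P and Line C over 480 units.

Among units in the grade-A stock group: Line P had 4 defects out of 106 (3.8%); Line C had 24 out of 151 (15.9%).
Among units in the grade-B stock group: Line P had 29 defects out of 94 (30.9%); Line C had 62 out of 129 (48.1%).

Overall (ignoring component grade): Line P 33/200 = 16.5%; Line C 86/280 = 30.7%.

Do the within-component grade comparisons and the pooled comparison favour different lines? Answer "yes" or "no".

no

Within each component grade level (grade-A stock 3.8% vs 15.9%; grade-B stock 30.9% vs 48.1%), Line P has the lower rate every time. Pooled: 16.5% vs 30.7% — Line P has the lower rate overall. They agree.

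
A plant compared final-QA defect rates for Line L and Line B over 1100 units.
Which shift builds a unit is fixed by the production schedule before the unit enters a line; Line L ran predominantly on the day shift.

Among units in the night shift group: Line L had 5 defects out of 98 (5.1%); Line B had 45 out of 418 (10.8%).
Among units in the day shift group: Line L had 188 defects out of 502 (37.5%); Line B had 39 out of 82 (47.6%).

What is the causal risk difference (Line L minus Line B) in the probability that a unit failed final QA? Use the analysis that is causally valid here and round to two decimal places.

-0.08

Within every shift level Line L has the lower rate, yet pooled Line B does — Simpson's reversal.
The imbalance in shift arose from how units were allocated, not from anything the line did; and shift independently affects the outcome. The pooled gap is confounded — condition on shift.
Adjusting over the population distribution of shift: 0.469·(0.051−0.108) + 0.531·(0.375−0.476) = -0.080.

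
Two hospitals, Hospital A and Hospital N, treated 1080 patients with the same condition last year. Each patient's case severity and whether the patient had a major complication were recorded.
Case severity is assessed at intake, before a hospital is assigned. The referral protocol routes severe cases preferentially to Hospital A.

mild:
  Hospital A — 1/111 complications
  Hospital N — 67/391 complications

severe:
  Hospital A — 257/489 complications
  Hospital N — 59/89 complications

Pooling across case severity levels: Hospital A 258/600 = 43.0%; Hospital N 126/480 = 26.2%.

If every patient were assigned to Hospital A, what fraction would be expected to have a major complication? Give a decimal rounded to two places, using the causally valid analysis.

The case severity-specific comparison favours Hospital A throughout, but the pooled figures favour Hospital N. The question is whether to condition on case severity.
Nothing the hospital does changes case severity; the imbalance is an allocation artefact. With case severity also predicting the outcome, the pooled figure is confounded, and the within-stratum comparison is the causal one.
Standardising Hospital A to the population case severity mix: 0.465·1/111 + 0.535·257/489 = 0.285.

0.29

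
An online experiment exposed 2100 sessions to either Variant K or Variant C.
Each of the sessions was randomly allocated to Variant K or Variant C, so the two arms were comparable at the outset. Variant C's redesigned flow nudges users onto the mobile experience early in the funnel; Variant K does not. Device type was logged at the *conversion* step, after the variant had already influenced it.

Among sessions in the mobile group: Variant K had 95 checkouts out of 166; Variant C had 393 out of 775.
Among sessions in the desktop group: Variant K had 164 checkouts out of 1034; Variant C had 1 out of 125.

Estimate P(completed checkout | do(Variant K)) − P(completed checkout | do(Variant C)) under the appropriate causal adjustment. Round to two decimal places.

The stratified and pooled comparisons disagree (Variant K wins within each device type; Variant C wins overall), so the answer turns on the causal role of device type.
Device type is recorded after the variant and is itself shifted by it — it sits on the causal path from variant to outcome. Conditioning on a mediator would strip out part of the effect we want; the pooled comparison gives the total causal effect.
The causal difference is the pooled difference: 0.216 − 0.438 = -0.222.

-0.22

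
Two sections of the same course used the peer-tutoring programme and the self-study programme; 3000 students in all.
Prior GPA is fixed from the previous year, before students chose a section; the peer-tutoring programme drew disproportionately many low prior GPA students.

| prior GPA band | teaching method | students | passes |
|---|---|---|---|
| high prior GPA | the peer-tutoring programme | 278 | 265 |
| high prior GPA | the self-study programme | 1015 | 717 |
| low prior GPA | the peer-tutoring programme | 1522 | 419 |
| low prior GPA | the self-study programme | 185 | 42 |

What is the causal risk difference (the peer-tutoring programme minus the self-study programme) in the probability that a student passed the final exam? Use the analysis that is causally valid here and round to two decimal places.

the peer-tutoring programme is higher inside every prior GPA band stratum but the self-study programme is higher in aggregate. Whether to stratify depends on how prior GPA band relates to the teaching method.
Prior GPA band differs across teaching methods for reasons unrelated to any effect of the teaching method itself, and it separately predicts the outcome — a classic confounder. We must compare within prior GPA band levels.
Adjusting over the population distribution of prior GPA band: 0.431·(0.953−0.706) + 0.569·(0.275−0.227) = +0.134.

+0.13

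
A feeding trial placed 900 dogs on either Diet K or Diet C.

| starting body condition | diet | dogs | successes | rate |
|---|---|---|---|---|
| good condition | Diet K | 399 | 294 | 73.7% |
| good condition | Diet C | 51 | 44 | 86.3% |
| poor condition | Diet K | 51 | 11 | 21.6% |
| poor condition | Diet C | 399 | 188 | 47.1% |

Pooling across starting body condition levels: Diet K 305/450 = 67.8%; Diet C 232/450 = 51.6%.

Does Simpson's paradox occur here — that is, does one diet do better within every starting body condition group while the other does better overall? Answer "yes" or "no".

yes

Within each starting body condition level (good condition 73.7% vs 86.3%; poor condition 21.6% vs 47.1%), Diet C has the higher rate every time. Pooled: 67.8% vs 51.6% — Diet K has the higher rate overall. The two comparisons disagree.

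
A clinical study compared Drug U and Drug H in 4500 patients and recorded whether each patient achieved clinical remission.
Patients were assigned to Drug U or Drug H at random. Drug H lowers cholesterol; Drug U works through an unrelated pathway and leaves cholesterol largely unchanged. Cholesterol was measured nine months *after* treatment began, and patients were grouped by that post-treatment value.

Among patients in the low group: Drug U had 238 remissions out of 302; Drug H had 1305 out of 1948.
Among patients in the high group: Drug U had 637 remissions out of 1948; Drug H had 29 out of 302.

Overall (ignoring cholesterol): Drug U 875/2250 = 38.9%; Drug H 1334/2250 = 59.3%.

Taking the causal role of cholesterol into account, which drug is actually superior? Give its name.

The distribution of cholesterol is itself part of what the drug does — it is an intermediate outcome. Holding it fixed would remove that part of the effect; the total effect is the pooled difference.
Pooled: Drug U 38.9% vs Drug H 59.3%; Drug H is higher overall.

Drug H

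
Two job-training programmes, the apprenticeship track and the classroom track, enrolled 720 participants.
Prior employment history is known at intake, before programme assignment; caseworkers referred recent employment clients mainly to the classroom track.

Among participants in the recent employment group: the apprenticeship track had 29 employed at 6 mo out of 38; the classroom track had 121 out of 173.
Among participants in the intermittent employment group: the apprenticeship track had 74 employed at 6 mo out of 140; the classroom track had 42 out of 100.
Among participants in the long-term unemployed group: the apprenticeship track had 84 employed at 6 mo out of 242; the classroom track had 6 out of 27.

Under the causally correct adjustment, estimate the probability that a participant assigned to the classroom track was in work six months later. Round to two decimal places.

Within every prior employment history level the apprenticeship track has the higher rate, yet pooled the classroom track does — Simpson's reversal.
The imbalance in prior employment history arose from how participants were allocated, not from anything the programme did; and prior employment history independently affects the outcome. The pooled gap is confounded — condition on prior employment history.
Standardising the classroom track to the population prior employment history mix: 0.293·121/173 + 0.333·42/100 + 0.374·6/27 = 0.428.

0.43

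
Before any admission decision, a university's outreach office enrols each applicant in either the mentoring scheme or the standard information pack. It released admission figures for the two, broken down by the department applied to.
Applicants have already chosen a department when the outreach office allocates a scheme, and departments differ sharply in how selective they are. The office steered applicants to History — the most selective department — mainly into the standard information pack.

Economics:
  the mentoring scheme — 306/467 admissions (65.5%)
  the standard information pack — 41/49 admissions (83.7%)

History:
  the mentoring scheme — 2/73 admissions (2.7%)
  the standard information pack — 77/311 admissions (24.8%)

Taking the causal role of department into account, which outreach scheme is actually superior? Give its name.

The stratified and pooled comparisons disagree (the standard information pack wins within each department; the mentoring scheme wins overall), so the answer turns on the causal role of department.
Nothing the outreach scheme does changes department; the imbalance is an allocation artefact. With department also predicting the outcome, the pooled figure is confounded, and the within-stratum comparison is the causal one.
Within each level — Economics: 65.5% vs 83.7%; History: 2.7% vs 24.8% — the standard information pack is higher every time.

the standard information pack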